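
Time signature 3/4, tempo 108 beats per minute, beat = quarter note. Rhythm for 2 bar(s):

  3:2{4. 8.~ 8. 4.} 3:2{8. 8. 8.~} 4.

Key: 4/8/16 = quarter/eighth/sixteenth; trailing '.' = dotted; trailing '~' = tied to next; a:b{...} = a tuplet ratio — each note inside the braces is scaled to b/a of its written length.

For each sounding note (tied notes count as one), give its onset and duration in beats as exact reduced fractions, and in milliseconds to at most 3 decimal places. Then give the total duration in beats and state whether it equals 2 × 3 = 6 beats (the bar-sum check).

1) 0.0ms=0b +555.556ms=1b
2) 555.556ms=1b +555.556ms=1b
3) 1111.111ms=2b +555.556ms=1b
4) 1666.667ms=3b +277.778ms=1/2b
5) 1944.444ms=7/2b +277.778ms=1/2b
6) 2222.222ms=4b +1111.111ms=2b
Σ=6b of 6 (108bpm 3/4) — PASS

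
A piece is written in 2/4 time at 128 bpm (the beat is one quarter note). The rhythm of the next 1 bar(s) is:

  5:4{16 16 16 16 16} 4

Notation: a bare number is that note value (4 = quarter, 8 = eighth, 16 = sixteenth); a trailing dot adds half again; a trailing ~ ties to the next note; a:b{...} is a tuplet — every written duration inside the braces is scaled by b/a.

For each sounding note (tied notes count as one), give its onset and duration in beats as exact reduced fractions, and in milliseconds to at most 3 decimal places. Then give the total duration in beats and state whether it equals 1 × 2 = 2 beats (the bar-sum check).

1) 0.0ms=0b +93.75ms=1/5b
2) 93.75ms=1/5b +93.75ms=1/5b
3) 187.5ms=2/5b +93.75ms=1/5b
4) 281.25ms=3/5b +93.75ms=1/5b
5) 375.0ms=4/5b +93.75ms=1/5b
6) 468.75ms=1b +468.75ms=1b
Σ=2b of 2 (128bpm 2/4) — PASS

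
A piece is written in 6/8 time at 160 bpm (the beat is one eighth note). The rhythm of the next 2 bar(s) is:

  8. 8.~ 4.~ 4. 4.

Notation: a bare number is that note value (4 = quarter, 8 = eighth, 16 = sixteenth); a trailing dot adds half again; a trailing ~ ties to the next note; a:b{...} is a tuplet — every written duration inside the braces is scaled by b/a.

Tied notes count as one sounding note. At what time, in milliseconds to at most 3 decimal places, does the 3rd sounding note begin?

note 3 onset = 9b = 3375.0ms

1. 0.0ms @ 0 + 562.5ms (3/2)
2. 562.5ms @ 3/2 + 2812.5ms (15/2)
3. 3375.0ms @ 9 + 1125.0ms (3)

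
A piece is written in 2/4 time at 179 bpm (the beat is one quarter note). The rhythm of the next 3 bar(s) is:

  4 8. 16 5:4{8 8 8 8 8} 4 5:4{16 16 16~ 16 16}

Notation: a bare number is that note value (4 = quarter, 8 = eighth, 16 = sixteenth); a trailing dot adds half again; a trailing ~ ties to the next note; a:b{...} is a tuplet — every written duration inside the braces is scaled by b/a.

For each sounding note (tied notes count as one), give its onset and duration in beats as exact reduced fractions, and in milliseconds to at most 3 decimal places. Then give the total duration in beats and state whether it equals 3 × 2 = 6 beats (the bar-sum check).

1) 0.0ms=0b +335.196ms=1b
2) 335.196ms=1b +251.397ms=3/4b
3) 586.592ms=7/4b +83.799ms=1/4b
4) 670.391ms=2b +134.078ms=2/5b
5) 804.469ms=12/5b +134.078ms=2/5b
6) 938.547ms=14/5b +134.078ms=2/5b
7) 1072.626ms=16/5b +134.078ms=2/5b
8) 1206.704ms=18/5b +134.078ms=2/5b
9) 1340.782ms=4b +335.196ms=1b
10) 1675.978ms=5b +67.039ms=1/5b
11) 1743.017ms=26/5b +67.039ms=1/5b
12) 1810.056ms=27/5b +134.078ms=2/5b
13) 1944.134ms=29/5b +67.039ms=1/5b
Σ=6b of 6 (179bpm 2/4) — PASS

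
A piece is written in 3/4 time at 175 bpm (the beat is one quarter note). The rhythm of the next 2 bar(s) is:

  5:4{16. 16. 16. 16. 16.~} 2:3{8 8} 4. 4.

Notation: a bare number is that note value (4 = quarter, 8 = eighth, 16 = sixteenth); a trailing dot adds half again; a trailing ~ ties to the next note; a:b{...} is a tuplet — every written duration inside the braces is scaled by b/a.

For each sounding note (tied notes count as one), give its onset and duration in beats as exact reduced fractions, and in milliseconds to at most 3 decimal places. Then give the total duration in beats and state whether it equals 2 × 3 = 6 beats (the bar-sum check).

1) 0.0ms=0b +102.857ms=3/10b
2) 102.857ms=3/10b +102.857ms=3/10b
3) 205.714ms=3/5b +102.857ms=3/10b
4) 308.571ms=9/10b +102.857ms=3/10b
5) 411.429ms=6/5b +360.0ms=21/20b
6) 771.429ms=9/4b +257.143ms=3/4b
7) 1028.571ms=3b +514.286ms=3/2b
8) 1542.857ms=9/2b +514.286ms=3/2b
Σ=6b of 6 (175bpm 3/4) — PASS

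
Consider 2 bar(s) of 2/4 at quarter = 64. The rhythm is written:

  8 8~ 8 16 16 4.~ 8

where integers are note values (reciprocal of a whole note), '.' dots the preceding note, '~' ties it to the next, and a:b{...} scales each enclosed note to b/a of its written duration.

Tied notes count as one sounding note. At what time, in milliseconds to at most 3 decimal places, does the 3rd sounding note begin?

1. 0.0ms @ 0 + 468.75ms (1/2)
2. 468.75ms @ 1/2 + 937.5ms (1)
3. 1406.25ms @ 3/2 + 234.375ms (1/4)
4. 1640.625ms @ 7/4 + 234.375ms (1/4)
5. 1875.0ms @ 2 + 1875.0ms (2)

note 3 onset = 3/2b = 1406.25ms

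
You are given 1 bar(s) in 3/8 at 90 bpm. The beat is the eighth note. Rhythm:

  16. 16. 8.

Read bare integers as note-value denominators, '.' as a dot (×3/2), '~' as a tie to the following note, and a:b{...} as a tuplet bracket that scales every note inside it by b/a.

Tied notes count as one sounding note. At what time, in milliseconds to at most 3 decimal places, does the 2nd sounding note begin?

1. 0.0ms @ 0 + 500.0ms (3/4)
2. 500.0ms @ 3/4 + 500.0ms (3/4)
3. 1000.0ms @ 3/2 + 1000.0ms (3/2)

note 2 onset = 3/4b = 500.0ms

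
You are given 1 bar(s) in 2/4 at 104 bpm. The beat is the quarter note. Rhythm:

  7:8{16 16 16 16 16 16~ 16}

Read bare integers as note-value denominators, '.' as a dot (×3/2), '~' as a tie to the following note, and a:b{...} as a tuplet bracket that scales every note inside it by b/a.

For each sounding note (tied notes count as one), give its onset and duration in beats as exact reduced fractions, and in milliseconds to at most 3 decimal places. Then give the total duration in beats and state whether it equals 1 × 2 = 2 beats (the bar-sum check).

1) 0.0ms=0b +164.835ms=2/7b
2) 164.835ms=2/7b +164.835ms=2/7b
3) 329.67ms=4/7b +164.835ms=2/7b
4) 494.505ms=6/7b +164.835ms=2/7b
5) 659.341ms=8/7b +164.835ms=2/7b
6) 824.176ms=10/7b +329.67ms=4/7b
Σ=2b of 2 (104bpm 2/4) — PASS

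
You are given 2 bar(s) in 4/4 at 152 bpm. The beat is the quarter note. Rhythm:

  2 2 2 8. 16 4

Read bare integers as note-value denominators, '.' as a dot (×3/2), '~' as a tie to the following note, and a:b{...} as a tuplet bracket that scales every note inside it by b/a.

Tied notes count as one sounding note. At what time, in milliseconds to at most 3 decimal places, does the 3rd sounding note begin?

note 3 onset = 4b = 1578.947ms

1. 0.0ms @ 0 + 789.474ms (2)
2. 789.474ms @ 2 + 789.474ms (2)
3. 1578.947ms @ 4 + 789.474ms (2)
4. 2368.421ms @ 6 + 296.053ms (3/4)
5. 2664.474ms @ 27/4 + 98.684ms (1/4)
6. 2763.158ms @ 7 + 394.737ms (1)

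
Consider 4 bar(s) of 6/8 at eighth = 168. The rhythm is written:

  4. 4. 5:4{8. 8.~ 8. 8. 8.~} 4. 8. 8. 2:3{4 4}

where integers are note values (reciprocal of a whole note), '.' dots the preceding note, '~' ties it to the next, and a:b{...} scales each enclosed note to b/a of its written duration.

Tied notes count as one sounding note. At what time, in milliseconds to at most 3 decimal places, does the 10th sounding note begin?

note 10 onset = 21b = 7500.0ms

1. 0.0ms @ 0 + 1071.429ms (3)
2. 1071.429ms @ 3 + 1071.429ms (3)
3. 2142.857ms @ 6 + 428.571ms (6/5)
4. 2571.429ms @ 36/5 + 857.143ms (12/5)
5. 3428.571ms @ 48/5 + 428.571ms (6/5)
6. 3857.143ms @ 54/5 + 1500.0ms (21/5)
7. 5357.143ms @ 15 + 535.714ms (3/2)
8. 5892.857ms @ 33/2 + 535.714ms (3/2)
9. 6428.571ms @ 18 + 1071.429ms (3)
10. 7500.0ms @ 21 + 1071.429ms (3)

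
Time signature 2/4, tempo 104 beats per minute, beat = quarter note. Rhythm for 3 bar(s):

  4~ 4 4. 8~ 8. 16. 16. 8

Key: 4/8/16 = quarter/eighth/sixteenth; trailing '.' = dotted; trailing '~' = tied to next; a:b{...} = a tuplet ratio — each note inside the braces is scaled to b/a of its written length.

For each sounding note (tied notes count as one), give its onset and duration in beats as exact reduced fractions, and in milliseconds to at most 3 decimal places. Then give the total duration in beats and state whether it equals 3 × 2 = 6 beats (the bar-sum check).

1) 0.0ms=0b +1153.846ms=2b
2) 1153.846ms=2b +865.385ms=3/2b
3) 2019.231ms=7/2b +721.154ms=5/4b
4) 2740.385ms=19/4b +216.346ms=3/8b
5) 2956.731ms=41/8b +216.346ms=3/8b
6) 3173.077ms=11/2b +288.462ms=1/2b
Σ=6b of 6 (104bpm 2/4) — PASS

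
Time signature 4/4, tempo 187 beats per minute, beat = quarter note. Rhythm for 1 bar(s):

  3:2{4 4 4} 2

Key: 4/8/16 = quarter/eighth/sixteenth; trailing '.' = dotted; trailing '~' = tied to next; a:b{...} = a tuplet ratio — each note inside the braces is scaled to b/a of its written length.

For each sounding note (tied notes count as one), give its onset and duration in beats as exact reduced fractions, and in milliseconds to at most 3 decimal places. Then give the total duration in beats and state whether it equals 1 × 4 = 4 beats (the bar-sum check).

1) 0.0ms=0b +213.904ms=2/3b
2) 213.904ms=2/3b +213.904ms=2/3b
3) 427.807ms=4/3b +213.904ms=2/3b
4) 641.711ms=2b +641.711ms=2b
Σ=4b of 4 (187bpm 4/4) — PASS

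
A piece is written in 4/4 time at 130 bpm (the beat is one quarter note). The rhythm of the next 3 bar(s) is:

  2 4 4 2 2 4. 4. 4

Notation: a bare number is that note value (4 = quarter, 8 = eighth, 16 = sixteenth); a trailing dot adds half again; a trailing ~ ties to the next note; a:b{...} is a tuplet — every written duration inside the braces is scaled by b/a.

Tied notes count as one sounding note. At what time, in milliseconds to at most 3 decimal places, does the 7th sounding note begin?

note 7 onset = 19/2b = 4384.615ms

1. 0.0ms @ 0 + 923.077ms (2)
2. 923.077ms @ 2 + 461.538ms (1)
3. 1384.615ms @ 3 + 461.538ms (1)
4. 1846.154ms @ 4 + 923.077ms (2)
5. 2769.231ms @ 6 + 923.077ms (2)
6. 3692.308ms @ 8 + 692.308ms (3/2)
7. 4384.615ms @ 19/2 + 692.308ms (3/2)
8. 5076.923ms @ 11 + 461.538ms (1)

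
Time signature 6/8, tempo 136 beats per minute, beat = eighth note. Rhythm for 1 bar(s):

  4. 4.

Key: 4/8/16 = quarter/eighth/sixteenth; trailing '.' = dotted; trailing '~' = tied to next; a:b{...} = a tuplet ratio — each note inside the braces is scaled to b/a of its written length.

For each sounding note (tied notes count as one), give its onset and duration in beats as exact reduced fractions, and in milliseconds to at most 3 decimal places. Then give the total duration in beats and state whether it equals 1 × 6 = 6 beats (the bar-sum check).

1) 0.0ms=0b +1323.529ms=3b
2) 1323.529ms=3b +1323.529ms=3b
Σ=6b of 6 (136bpm 6/8) — PASS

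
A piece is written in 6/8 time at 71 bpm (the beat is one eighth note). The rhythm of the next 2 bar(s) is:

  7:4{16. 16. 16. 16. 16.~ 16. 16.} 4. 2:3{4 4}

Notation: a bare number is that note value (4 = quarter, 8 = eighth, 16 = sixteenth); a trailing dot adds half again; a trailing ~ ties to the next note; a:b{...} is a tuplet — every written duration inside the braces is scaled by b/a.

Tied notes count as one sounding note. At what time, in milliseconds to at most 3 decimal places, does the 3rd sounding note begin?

1. 0.0ms @ 0 + 362.173ms (3/7)
2. 362.173ms @ 3/7 + 362.173ms (3/7)
3. 724.346ms @ 6/7 + 362.173ms (3/7)
4. 1086.519ms @ 9/7 + 362.173ms (3/7)
5. 1448.692ms @ 12/7 + 724.346ms (6/7)
6. 2173.038ms @ 18/7 + 362.173ms (3/7)
7. 2535.211ms @ 3 + 2535.211ms (3)
8. 5070.423ms @ 6 + 2535.211ms (3)
9. 7605.634ms @ 9 + 2535.211ms (3)

note 3 onset = 6/7b = 724.346ms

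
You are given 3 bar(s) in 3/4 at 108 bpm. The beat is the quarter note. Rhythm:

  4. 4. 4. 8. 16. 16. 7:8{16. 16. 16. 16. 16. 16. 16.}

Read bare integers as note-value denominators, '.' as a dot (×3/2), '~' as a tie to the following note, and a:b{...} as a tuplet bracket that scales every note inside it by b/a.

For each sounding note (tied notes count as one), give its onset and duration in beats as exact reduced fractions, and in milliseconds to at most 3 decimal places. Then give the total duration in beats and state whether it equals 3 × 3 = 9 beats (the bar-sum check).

1) 0.0ms=0b +833.333ms=3/2b
2) 833.333ms=3/2b +833.333ms=3/2b
3) 1666.667ms=3b +833.333ms=3/2b
4) 2500.0ms=9/2b +416.667ms=3/4b
5) 2916.667ms=21/4b +208.333ms=3/8b
6) 3125.0ms=45/8b +208.333ms=3/8b
7) 3333.333ms=6b +238.095ms=3/7b
8) 3571.429ms=45/7b +238.095ms=3/7b
9) 3809.524ms=48/7b +238.095ms=3/7b
10) 4047.619ms=51/7b +238.095ms=3/7b
11) 4285.714ms=54/7b +238.095ms=3/7b
12) 4523.81ms=57/7b +238.095ms=3/7b
13) 4761.905ms=60/7b +238.095ms=3/7b
Σ=9b of 9 (108bpm 3/4) — PASS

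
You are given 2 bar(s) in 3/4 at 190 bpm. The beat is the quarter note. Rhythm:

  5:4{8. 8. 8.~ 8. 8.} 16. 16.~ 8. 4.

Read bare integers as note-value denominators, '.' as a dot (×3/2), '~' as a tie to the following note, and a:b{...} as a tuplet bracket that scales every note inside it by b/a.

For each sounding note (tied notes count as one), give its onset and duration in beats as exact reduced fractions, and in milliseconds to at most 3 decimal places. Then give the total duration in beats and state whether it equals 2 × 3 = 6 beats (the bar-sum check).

1) 0.0ms=0b +189.474ms=3/5b
2) 189.474ms=3/5b +189.474ms=3/5b
3) 378.947ms=6/5b +378.947ms=6/5b
4) 757.895ms=12/5b +189.474ms=3/5b
5) 947.368ms=3b +118.421ms=3/8b
6) 1065.789ms=27/8b +355.263ms=9/8b
7) 1421.053ms=9/2b +473.684ms=3/2b
Σ=6b of 6 (190bpm 3/4) — PASS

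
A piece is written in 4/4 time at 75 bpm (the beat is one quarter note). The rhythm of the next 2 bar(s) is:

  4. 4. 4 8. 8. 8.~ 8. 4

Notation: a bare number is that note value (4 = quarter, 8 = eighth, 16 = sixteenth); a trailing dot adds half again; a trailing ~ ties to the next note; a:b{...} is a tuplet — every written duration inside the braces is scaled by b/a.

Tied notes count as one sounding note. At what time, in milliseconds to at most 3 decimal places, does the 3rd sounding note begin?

1. 0.0ms @ 0 + 1200.0ms (3/2)
2. 1200.0ms @ 3/2 + 1200.0ms (3/2)
3. 2400.0ms @ 3 + 800.0ms (1)
4. 3200.0ms @ 4 + 600.0ms (3/4)
5. 3800.0ms @ 19/4 + 600.0ms (3/4)
6. 4400.0ms @ 11/2 + 1200.0ms (3/2)
7. 5600.0ms @ 7 + 800.0ms (1)

note 3 onset = 3b = 2400.0ms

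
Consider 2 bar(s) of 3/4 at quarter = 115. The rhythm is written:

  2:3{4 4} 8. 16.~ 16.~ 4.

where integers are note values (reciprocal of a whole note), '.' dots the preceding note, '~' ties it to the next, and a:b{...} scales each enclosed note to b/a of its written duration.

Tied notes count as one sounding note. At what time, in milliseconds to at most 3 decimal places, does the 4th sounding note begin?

note 4 onset = 15/4b = 1956.522ms

1. 0.0ms @ 0 + 782.609ms (3/2)
2. 782.609ms @ 3/2 + 782.609ms (3/2)
3. 1565.217ms @ 3 + 391.304ms (3/4)
4. 1956.522ms @ 15/4 + 1173.913ms (9/4)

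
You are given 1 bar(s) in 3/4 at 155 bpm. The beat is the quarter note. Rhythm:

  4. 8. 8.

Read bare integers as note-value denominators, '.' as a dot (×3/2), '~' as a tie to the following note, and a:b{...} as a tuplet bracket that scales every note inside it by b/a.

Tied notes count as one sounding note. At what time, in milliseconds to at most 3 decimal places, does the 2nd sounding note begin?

1. 0.0ms @ 0 + 580.645ms (3/2)
2. 580.645ms @ 3/2 + 290.323ms (3/4)
3. 870.968ms @ 9/4 + 290.323ms (3/4)

note 2 onset = 3/2b = 580.645ms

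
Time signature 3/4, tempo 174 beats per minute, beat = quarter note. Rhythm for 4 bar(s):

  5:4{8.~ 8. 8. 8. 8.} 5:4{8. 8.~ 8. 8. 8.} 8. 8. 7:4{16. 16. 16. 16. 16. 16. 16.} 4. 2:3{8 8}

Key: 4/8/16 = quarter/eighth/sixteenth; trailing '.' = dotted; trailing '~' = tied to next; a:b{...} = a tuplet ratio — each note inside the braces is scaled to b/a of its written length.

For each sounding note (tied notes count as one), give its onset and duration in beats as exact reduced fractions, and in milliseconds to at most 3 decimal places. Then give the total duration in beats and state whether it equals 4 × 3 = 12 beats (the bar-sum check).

1) 0.0ms=0b +413.793ms=6/5b
2) 413.793ms=6/5b +206.897ms=3/5b
3) 620.69ms=9/5b +206.897ms=3/5b
4) 827.586ms=12/5b +206.897ms=3/5b
5) 1034.483ms=3b +206.897ms=3/5b
6) 1241.379ms=18/5b +413.793ms=6/5b
7) 1655.172ms=24/5b +206.897ms=3/5b
8) 1862.069ms=27/5b +206.897ms=3/5b
9) 2068.966ms=6b +258.621ms=3/4b
10) 2327.586ms=27/4b +258.621ms=3/4b
11) 2586.207ms=15/2b +73.892ms=3/14b
12) 2660.099ms=54/7b +73.892ms=3/14b
13) 2733.99ms=111/14b +73.892ms=3/14b
14) 2807.882ms=57/7b +73.892ms=3/14b
15) 2881.773ms=117/14b +73.892ms=3/14b
16) 2955.665ms=60/7b +73.892ms=3/14b
17) 3029.557ms=123/14b +73.892ms=3/14b
18) 3103.448ms=9b +517.241ms=3/2b
19) 3620.69ms=21/2b +258.621ms=3/4b
20) 3879.31ms=45/4b +258.621ms=3/4b
Σ=12b of 12 (174bpm 3/4) — PASS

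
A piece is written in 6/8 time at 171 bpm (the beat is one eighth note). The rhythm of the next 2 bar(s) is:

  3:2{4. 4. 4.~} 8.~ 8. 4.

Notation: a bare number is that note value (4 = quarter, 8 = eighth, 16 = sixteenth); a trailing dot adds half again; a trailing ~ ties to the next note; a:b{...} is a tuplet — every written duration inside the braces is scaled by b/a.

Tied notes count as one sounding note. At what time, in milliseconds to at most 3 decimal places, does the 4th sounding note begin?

1. 0.0ms @ 0 + 701.754ms (2)
2. 701.754ms @ 2 + 701.754ms (2)
3. 1403.509ms @ 4 + 1754.386ms (5)
4. 3157.895ms @ 9 + 1052.632ms (3)

note 4 onset = 9b = 3157.895ms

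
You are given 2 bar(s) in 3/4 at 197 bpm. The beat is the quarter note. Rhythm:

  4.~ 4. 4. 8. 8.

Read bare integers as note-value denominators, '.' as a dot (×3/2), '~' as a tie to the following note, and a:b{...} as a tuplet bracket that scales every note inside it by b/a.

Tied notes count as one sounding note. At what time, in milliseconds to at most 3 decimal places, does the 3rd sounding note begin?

1. 0.0ms @ 0 + 913.706ms (3)
2. 913.706ms @ 3 + 456.853ms (3/2)
3. 1370.558ms @ 9/2 + 228.426ms (3/4)
4. 1598.985ms @ 21/4 + 228.426ms (3/4)

note 3 onset = 9/2b = 1370.558ms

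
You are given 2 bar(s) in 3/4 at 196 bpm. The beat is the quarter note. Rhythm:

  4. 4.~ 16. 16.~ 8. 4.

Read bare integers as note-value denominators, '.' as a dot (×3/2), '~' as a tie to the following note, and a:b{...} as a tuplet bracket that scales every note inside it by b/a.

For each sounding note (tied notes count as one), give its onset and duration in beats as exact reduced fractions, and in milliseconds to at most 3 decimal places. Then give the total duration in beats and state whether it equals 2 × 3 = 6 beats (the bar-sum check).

1) 0.0ms=0b +459.184ms=3/2b
2) 459.184ms=3/2b +573.98ms=15/8b
3) 1033.163ms=27/8b +344.388ms=9/8b
4) 1377.551ms=9/2b +459.184ms=3/2b
Σ=6b of 6 (196bpm 3/4) — PASS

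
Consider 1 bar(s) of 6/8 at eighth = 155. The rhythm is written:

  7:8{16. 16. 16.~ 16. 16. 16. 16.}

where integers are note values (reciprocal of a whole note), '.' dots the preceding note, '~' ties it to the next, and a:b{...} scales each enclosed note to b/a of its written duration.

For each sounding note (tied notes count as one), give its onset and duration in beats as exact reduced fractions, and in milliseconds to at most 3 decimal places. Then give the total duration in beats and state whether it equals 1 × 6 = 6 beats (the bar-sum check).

1) 0.0ms=0b +331.797ms=6/7b
2) 331.797ms=6/7b +331.797ms=6/7b
3) 663.594ms=12/7b +663.594ms=12/7b
4) 1327.189ms=24/7b +331.797ms=6/7b
5) 1658.986ms=30/7b +331.797ms=6/7b
6) 1990.783ms=36/7b +331.797ms=6/7b
Σ=6b of 6 (155bpm 6/8) — PASS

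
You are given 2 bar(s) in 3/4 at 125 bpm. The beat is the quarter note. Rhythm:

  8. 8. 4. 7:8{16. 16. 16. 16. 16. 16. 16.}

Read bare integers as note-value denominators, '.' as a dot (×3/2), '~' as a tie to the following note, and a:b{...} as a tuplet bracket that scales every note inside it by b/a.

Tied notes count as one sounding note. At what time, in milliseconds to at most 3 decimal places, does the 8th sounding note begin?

note 8 onset = 33/7b = 2262.857ms

1. 0.0ms @ 0 + 360.0ms (3/4)
2. 360.0ms @ 3/4 + 360.0ms (3/4)
3. 720.0ms @ 3/2 + 720.0ms (3/2)
4. 1440.0ms @ 3 + 205.714ms (3/7)
5. 1645.714ms @ 24/7 + 205.714ms (3/7)
6. 1851.429ms @ 27/7 + 205.714ms (3/7)
7. 2057.143ms @ 30/7 + 205.714ms (3/7)
8. 2262.857ms @ 33/7 + 205.714ms (3/7)
9. 2468.571ms @ 36/7 + 205.714ms (3/7)
10. 2674.286ms @ 39/7 + 205.714ms (3/7)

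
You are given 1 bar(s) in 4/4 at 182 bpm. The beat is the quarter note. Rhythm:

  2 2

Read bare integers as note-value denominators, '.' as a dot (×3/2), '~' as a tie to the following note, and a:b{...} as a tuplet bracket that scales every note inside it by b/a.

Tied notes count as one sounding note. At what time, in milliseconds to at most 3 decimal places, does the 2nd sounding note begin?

1. 0.0ms @ 0 + 659.341ms (2)
2. 659.341ms @ 2 + 659.341ms (2)

note 2 onset = 2b = 659.341ms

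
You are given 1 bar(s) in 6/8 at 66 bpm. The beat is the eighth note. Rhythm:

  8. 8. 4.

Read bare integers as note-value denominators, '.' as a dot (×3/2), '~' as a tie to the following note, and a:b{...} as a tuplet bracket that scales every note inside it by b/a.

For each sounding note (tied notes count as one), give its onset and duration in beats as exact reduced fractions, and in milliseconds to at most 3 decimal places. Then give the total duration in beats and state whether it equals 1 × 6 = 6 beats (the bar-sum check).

1) 0.0ms=0b +1363.636ms=3/2b
2) 1363.636ms=3/2b +1363.636ms=3/2b
3) 2727.273ms=3b +2727.273ms=3b
Σ=6b of 6 (66bpm 6/8) — PASS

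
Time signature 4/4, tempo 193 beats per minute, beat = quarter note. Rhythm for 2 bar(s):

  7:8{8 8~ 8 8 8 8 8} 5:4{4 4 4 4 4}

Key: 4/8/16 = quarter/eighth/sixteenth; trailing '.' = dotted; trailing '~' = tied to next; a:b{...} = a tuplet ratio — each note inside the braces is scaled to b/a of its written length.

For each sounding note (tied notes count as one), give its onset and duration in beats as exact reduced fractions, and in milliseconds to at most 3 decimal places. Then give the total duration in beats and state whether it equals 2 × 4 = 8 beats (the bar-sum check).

1) 0.0ms=0b +177.646ms=4/7b
2) 177.646ms=4/7b +355.292ms=8/7b
3) 532.939ms=12/7b +177.646ms=4/7b
4) 710.585ms=16/7b +177.646ms=4/7b
5) 888.231ms=20/7b +177.646ms=4/7b
6) 1065.877ms=24/7b +177.646ms=4/7b
7) 1243.523ms=4b +248.705ms=4/5b
8) 1492.228ms=24/5b +248.705ms=4/5b
9) 1740.933ms=28/5b +248.705ms=4/5b
10) 1989.637ms=32/5b +248.705ms=4/5b
11) 2238.342ms=36/5b +248.705ms=4/5b
Σ=8b of 8 (193bpm 4/4) — PASS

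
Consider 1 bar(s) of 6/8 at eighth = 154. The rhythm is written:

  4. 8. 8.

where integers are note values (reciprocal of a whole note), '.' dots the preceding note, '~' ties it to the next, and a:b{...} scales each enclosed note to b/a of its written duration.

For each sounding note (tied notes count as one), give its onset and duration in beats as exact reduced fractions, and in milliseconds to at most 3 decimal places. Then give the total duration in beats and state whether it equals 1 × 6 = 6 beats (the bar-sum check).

1) 0.0ms=0b +1168.831ms=3b
2) 1168.831ms=3b +584.416ms=3/2b
3) 1753.247ms=9/2b +584.416ms=3/2b
Σ=6b of 6 (154bpm 6/8) — PASS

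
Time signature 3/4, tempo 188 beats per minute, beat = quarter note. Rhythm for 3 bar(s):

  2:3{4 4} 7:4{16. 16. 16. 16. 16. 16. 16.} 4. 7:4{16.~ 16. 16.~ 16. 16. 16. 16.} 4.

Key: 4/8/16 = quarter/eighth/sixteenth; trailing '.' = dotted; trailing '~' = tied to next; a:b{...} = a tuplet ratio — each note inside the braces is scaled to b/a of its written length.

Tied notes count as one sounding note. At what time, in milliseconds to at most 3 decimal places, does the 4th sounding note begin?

1. 0.0ms @ 0 + 478.723ms (3/2)
2. 478.723ms @ 3/2 + 478.723ms (3/2)
3. 957.447ms @ 3 + 68.389ms (3/14)
4. 1025.836ms @ 45/14 + 68.389ms (3/14)
5. 1094.225ms @ 24/7 + 68.389ms (3/14)
6. 1162.614ms @ 51/14 + 68.389ms (3/14)
7. 1231.003ms @ 27/7 + 68.389ms (3/14)
8. 1299.392ms @ 57/14 + 68.389ms (3/14)
9. 1367.781ms @ 30/7 + 68.389ms (3/14)
10. 1436.17ms @ 9/2 + 478.723ms (3/2)
11. 1914.894ms @ 6 + 136.778ms (3/7)
12. 2051.672ms @ 45/7 + 136.778ms (3/7)
13. 2188.45ms @ 48/7 + 68.389ms (3/14)
14. 2256.839ms @ 99/14 + 68.389ms (3/14)
15. 2325.228ms @ 51/7 + 68.389ms (3/14)
16. 2393.617ms @ 15/2 + 478.723ms (3/2)

note 4 onset = 45/14b = 1025.836ms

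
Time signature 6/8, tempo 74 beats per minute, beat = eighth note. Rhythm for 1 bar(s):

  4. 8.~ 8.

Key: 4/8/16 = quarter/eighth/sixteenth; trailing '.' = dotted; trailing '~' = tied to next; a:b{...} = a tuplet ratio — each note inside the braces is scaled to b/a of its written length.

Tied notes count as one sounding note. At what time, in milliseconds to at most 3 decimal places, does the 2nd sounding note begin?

note 2 onset = 3b = 2432.432ms

1. 0.0ms @ 0 + 2432.432ms (3)
2. 2432.432ms @ 3 + 2432.432ms (3)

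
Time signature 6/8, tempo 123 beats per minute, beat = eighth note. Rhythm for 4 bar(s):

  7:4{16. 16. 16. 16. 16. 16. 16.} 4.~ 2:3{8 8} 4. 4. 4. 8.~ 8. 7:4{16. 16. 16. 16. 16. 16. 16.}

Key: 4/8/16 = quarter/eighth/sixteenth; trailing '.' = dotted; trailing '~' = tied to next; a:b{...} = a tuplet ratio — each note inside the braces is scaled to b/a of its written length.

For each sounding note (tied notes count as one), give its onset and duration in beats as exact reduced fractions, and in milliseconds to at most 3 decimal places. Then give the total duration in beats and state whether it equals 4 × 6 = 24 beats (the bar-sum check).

1) 0.0ms=0b +209.059ms=3/7b
2) 209.059ms=3/7b +209.059ms=3/7b
3) 418.118ms=6/7b +209.059ms=3/7b
4) 627.178ms=9/7b +209.059ms=3/7b
5) 836.237ms=12/7b +209.059ms=3/7b
6) 1045.296ms=15/7b +209.059ms=3/7b
7) 1254.355ms=18/7b +209.059ms=3/7b
8) 1463.415ms=3b +2195.122ms=9/2b
9) 3658.537ms=15/2b +731.707ms=3/2b
10) 4390.244ms=9b +1463.415ms=3b
11) 5853.659ms=12b +1463.415ms=3b
12) 7317.073ms=15b +1463.415ms=3b
13) 8780.488ms=18b +1463.415ms=3b
14) 10243.902ms=21b +209.059ms=3/7b
15) 10452.962ms=150/7b +209.059ms=3/7b
16) 10662.021ms=153/7b +209.059ms=3/7b
17) 10871.08ms=156/7b +209.059ms=3/7b
18) 11080.139ms=159/7b +209.059ms=3/7b
19) 11289.199ms=162/7b +209.059ms=3/7b
20) 11498.258ms=165/7b +209.059ms=3/7b
Σ=24b of 24 (123bpm 6/8) — PASS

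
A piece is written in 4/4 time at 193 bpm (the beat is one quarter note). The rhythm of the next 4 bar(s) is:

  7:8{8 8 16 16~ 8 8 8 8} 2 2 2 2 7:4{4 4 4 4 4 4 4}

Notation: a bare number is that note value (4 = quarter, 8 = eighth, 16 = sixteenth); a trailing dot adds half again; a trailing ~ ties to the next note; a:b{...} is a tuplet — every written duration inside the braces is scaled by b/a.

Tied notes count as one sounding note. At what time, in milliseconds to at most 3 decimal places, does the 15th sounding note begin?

1. 0.0ms @ 0 + 177.646ms (4/7)
2. 177.646ms @ 4/7 + 177.646ms (4/7)
3. 355.292ms @ 8/7 + 88.823ms (2/7)
4. 444.115ms @ 10/7 + 266.469ms (6/7)
5. 710.585ms @ 16/7 + 177.646ms (4/7)
6. 888.231ms @ 20/7 + 177.646ms (4/7)
7. 1065.877ms @ 24/7 + 177.646ms (4/7)
8. 1243.523ms @ 4 + 621.762ms (2)
9. 1865.285ms @ 6 + 621.762ms (2)
10. 2487.047ms @ 8 + 621.762ms (2)
11. 3108.808ms @ 10 + 621.762ms (2)
12. 3730.57ms @ 12 + 177.646ms (4/7)
13. 3908.216ms @ 88/7 + 177.646ms (4/7)
14. 4085.862ms @ 92/7 + 177.646ms (4/7)
15. 4263.509ms @ 96/7 + 177.646ms (4/7)
16. 4441.155ms @ 100/7 + 177.646ms (4/7)
17. 4618.801ms @ 104/7 + 177.646ms (4/7)
18. 4796.447ms @ 108/7 + 177.646ms (4/7)

note 15 onset = 96/7b = 4263.509ms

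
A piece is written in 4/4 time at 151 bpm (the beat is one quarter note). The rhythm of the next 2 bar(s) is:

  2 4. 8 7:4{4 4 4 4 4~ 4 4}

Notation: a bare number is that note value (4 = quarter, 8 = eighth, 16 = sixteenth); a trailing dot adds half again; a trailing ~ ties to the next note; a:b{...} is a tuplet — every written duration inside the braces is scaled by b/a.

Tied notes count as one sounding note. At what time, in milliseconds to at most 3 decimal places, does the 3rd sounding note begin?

1. 0.0ms @ 0 + 794.702ms (2)
2. 794.702ms @ 2 + 596.026ms (3/2)
3. 1390.728ms @ 7/2 + 198.675ms (1/2)
4. 1589.404ms @ 4 + 227.058ms (4/7)
5. 1816.462ms @ 32/7 + 227.058ms (4/7)
6. 2043.519ms @ 36/7 + 227.058ms (4/7)
7. 2270.577ms @ 40/7 + 227.058ms (4/7)
8. 2497.635ms @ 44/7 + 454.115ms (8/7)
9. 2951.75ms @ 52/7 + 227.058ms (4/7)

note 3 onset = 7/2b = 1390.728ms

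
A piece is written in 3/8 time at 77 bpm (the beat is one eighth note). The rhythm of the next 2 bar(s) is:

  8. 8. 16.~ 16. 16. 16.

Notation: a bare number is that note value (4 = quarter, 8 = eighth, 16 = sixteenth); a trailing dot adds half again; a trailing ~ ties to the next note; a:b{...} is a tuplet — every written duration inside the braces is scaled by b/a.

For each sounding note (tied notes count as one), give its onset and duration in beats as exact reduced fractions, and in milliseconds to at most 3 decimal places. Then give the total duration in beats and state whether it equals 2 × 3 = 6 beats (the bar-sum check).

1) 0.0ms=0b +1168.831ms=3/2b
2) 1168.831ms=3/2b +1168.831ms=3/2b
3) 2337.662ms=3b +1168.831ms=3/2b
4) 3506.494ms=9/2b +584.416ms=3/4b
5) 4090.909ms=21/4b +584.416ms=3/4b
Σ=6b of 6 (77bpm 3/8) — PASS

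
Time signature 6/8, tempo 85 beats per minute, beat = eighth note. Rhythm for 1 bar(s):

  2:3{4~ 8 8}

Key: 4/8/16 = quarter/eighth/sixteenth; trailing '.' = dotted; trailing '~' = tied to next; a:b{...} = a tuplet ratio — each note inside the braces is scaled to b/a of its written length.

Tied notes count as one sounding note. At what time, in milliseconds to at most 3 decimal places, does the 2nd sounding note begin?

1. 0.0ms @ 0 + 3176.471ms (9/2)
2. 3176.471ms @ 9/2 + 1058.824ms (3/2)

note 2 onset = 9/2b = 3176.471ms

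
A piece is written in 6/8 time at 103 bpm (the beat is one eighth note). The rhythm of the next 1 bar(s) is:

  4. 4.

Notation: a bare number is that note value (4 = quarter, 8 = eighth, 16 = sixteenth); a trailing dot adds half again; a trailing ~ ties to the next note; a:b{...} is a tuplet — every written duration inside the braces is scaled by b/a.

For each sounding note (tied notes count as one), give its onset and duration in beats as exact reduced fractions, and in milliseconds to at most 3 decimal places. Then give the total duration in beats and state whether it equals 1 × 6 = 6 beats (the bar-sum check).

1) 0.0ms=0b +1747.573ms=3b
2) 1747.573ms=3b +1747.573ms=3b
Σ=6b of 6 (103bpm 6/8) — PASS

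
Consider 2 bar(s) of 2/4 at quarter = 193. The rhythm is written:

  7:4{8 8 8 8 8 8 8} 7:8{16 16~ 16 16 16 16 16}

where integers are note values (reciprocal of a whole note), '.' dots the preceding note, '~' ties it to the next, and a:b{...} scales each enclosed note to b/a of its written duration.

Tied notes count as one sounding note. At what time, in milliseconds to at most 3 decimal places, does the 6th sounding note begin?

note 6 onset = 10/7b = 444.115ms

1. 0.0ms @ 0 + 88.823ms (2/7)
2. 88.823ms @ 2/7 + 88.823ms (2/7)
3. 177.646ms @ 4/7 + 88.823ms (2/7)
4. 266.469ms @ 6/7 + 88.823ms (2/7)
5. 355.292ms @ 8/7 + 88.823ms (2/7)
6. 444.115ms @ 10/7 + 88.823ms (2/7)
7. 532.939ms @ 12/7 + 88.823ms (2/7)
8. 621.762ms @ 2 + 88.823ms (2/7)
9. 710.585ms @ 16/7 + 177.646ms (4/7)
10. 888.231ms @ 20/7 + 88.823ms (2/7)
11. 977.054ms @ 22/7 + 88.823ms (2/7)
12. 1065.877ms @ 24/7 + 88.823ms (2/7)
13. 1154.7ms @ 26/7 + 88.823ms (2/7)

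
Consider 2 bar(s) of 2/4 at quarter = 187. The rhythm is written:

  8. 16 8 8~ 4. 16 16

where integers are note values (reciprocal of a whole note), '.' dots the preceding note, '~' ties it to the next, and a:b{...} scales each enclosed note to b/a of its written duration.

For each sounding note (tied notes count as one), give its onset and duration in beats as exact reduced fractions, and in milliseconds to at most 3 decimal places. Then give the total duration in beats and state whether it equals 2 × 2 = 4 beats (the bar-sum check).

1) 0.0ms=0b +240.642ms=3/4b
2) 240.642ms=3/4b +80.214ms=1/4b
3) 320.856ms=1b +160.428ms=1/2b
4) 481.283ms=3/2b +641.711ms=2b
5) 1122.995ms=7/2b +80.214ms=1/4b
6) 1203.209ms=15/4b +80.214ms=1/4b
Σ=4b of 4 (187bpm 2/4) — PASS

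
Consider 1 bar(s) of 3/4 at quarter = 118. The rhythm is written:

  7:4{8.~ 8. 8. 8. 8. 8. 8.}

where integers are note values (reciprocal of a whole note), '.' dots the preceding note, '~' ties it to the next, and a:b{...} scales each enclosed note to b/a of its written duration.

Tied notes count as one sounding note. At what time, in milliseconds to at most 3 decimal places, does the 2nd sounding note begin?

note 2 onset = 6/7b = 435.835ms

1. 0.0ms @ 0 + 435.835ms (6/7)
2. 435.835ms @ 6/7 + 217.918ms (3/7)
3. 653.753ms @ 9/7 + 217.918ms (3/7)
4. 871.671ms @ 12/7 + 217.918ms (3/7)
5. 1089.588ms @ 15/7 + 217.918ms (3/7)
6. 1307.506ms @ 18/7 + 217.918ms (3/7)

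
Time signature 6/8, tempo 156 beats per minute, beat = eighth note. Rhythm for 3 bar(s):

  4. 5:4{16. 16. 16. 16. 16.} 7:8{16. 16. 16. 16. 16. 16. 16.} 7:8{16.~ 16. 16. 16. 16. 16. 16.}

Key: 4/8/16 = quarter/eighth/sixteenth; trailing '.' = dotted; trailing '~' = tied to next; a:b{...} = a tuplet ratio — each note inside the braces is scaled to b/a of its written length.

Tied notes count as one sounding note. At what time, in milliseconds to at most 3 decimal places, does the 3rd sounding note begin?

note 3 onset = 18/5b = 1384.615ms

1. 0.0ms @ 0 + 1153.846ms (3)
2. 1153.846ms @ 3 + 230.769ms (3/5)
3. 1384.615ms @ 18/5 + 230.769ms (3/5)
4. 1615.385ms @ 21/5 + 230.769ms (3/5)
5. 1846.154ms @ 24/5 + 230.769ms (3/5)
6. 2076.923ms @ 27/5 + 230.769ms (3/5)
7. 2307.692ms @ 6 + 329.67ms (6/7)
8. 2637.363ms @ 48/7 + 329.67ms (6/7)
9. 2967.033ms @ 54/7 + 329.67ms (6/7)
10. 3296.703ms @ 60/7 + 329.67ms (6/7)
11. 3626.374ms @ 66/7 + 329.67ms (6/7)
12. 3956.044ms @ 72/7 + 329.67ms (6/7)
13. 4285.714ms @ 78/7 + 329.67ms (6/7)
14. 4615.385ms @ 12 + 659.341ms (12/7)
15. 5274.725ms @ 96/7 + 329.67ms (6/7)
16. 5604.396ms @ 102/7 + 329.67ms (6/7)
17. 5934.066ms @ 108/7 + 329.67ms (6/7)
18. 6263.736ms @ 114/7 + 329.67ms (6/7)
19. 6593.407ms @ 120/7 + 329.67ms (6/7)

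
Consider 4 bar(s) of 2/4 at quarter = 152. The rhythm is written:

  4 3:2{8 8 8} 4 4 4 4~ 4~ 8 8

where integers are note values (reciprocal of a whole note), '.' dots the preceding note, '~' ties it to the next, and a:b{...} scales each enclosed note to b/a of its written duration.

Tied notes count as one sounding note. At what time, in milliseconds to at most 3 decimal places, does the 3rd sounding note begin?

note 3 onset = 4/3b = 526.316ms

1. 0.0ms @ 0 + 394.737ms (1)
2. 394.737ms @ 1 + 131.579ms (1/3)
3. 526.316ms @ 4/3 + 131.579ms (1/3)
4. 657.895ms @ 5/3 + 131.579ms (1/3)
5. 789.474ms @ 2 + 394.737ms (1)
6. 1184.211ms @ 3 + 394.737ms (1)
7. 1578.947ms @ 4 + 394.737ms (1)
8. 1973.684ms @ 5 + 986.842ms (5/2)
9. 2960.526ms @ 15/2 + 197.368ms (1/2)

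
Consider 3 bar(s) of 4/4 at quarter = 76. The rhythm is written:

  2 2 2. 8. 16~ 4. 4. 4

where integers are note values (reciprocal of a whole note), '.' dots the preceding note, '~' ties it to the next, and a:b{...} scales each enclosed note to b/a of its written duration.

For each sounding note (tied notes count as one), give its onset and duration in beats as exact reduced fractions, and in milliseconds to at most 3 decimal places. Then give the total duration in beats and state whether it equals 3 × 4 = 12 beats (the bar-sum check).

1) 0.0ms=0b +1578.947ms=2b
2) 1578.947ms=2b +1578.947ms=2b
3) 3157.895ms=4b +2368.421ms=3b
4) 5526.316ms=7b +592.105ms=3/4b
5) 6118.421ms=31/4b +1381.579ms=7/4b
6) 7500.0ms=19/2b +1184.211ms=3/2b
7) 8684.211ms=11b +789.474ms=1b
Σ=12b of 12 (76bpm 4/4) — PASS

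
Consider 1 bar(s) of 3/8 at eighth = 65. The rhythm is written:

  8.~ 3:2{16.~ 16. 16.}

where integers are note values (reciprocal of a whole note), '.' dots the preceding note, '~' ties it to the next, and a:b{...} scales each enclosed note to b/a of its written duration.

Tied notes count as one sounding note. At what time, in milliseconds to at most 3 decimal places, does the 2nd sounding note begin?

note 2 onset = 5/2b = 2307.692ms

1. 0.0ms @ 0 + 2307.692ms (5/2)
2. 2307.692ms @ 5/2 + 461.538ms (1/2)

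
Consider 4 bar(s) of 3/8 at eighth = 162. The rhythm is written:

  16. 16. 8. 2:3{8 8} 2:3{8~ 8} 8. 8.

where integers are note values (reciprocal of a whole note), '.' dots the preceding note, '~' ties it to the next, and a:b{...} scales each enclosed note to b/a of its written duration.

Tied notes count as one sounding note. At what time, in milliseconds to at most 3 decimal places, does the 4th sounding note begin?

note 4 onset = 3b = 1111.111ms

1. 0.0ms @ 0 + 277.778ms (3/4)
2. 277.778ms @ 3/4 + 277.778ms (3/4)
3. 555.556ms @ 3/2 + 555.556ms (3/2)
4. 1111.111ms @ 3 + 555.556ms (3/2)
5. 1666.667ms @ 9/2 + 555.556ms (3/2)
6. 2222.222ms @ 6 + 1111.111ms (3)
7. 3333.333ms @ 9 + 555.556ms (3/2)
8. 3888.889ms @ 21/2 + 555.556ms (3/2)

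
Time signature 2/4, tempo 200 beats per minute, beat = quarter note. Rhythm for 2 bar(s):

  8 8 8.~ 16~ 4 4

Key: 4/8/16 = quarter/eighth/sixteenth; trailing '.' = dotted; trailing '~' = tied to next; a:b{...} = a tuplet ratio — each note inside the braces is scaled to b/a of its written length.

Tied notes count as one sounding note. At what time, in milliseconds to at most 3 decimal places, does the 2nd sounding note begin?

1. 0.0ms @ 0 + 150.0ms (1/2)
2. 150.0ms @ 1/2 + 150.0ms (1/2)
3. 300.0ms @ 1 + 600.0ms (2)
4. 900.0ms @ 3 + 300.0ms (1)

note 2 onset = 1/2b = 150.0ms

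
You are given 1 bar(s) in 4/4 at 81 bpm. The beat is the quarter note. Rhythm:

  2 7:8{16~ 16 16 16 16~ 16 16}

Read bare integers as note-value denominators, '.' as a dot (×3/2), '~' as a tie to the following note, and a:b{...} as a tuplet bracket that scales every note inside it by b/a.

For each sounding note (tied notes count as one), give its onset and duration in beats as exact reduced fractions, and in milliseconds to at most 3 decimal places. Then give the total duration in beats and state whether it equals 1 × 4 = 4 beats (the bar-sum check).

1) 0.0ms=0b +1481.481ms=2b
2) 1481.481ms=2b +423.28ms=4/7b
3) 1904.762ms=18/7b +211.64ms=2/7b
4) 2116.402ms=20/7b +211.64ms=2/7b
5) 2328.042ms=22/7b +423.28ms=4/7b
6) 2751.323ms=26/7b +211.64ms=2/7b
Σ=4b of 4 (81bpm 4/4) — PASS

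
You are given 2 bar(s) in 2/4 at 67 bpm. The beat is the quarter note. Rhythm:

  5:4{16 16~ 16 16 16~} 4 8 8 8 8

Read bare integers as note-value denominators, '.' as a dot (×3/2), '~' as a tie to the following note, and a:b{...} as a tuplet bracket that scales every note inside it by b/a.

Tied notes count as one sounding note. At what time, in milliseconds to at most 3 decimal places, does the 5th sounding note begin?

note 5 onset = 2b = 1791.045ms

1. 0.0ms @ 0 + 179.104ms (1/5)
2. 179.104ms @ 1/5 + 358.209ms (2/5)
3. 537.313ms @ 3/5 + 179.104ms (1/5)
4. 716.418ms @ 4/5 + 1074.627ms (6/5)
5. 1791.045ms @ 2 + 447.761ms (1/2)
6. 2238.806ms @ 5/2 + 447.761ms (1/2)
7. 2686.567ms @ 3 + 447.761ms (1/2)
8. 3134.328ms @ 7/2 + 447.761ms (1/2)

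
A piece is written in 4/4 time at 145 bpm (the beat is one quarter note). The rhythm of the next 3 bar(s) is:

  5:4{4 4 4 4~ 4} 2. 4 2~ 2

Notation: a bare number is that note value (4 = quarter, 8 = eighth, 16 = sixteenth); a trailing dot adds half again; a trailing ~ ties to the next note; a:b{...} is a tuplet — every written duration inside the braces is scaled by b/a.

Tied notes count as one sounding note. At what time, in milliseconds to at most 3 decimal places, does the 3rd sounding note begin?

1. 0.0ms @ 0 + 331.034ms (4/5)
2. 331.034ms @ 4/5 + 331.034ms (4/5)
3. 662.069ms @ 8/5 + 331.034ms (4/5)
4. 993.103ms @ 12/5 + 662.069ms (8/5)
5. 1655.172ms @ 4 + 1241.379ms (3)
6. 2896.552ms @ 7 + 413.793ms (1)
7. 3310.345ms @ 8 + 1655.172ms (4)

note 3 onset = 8/5b = 662.069ms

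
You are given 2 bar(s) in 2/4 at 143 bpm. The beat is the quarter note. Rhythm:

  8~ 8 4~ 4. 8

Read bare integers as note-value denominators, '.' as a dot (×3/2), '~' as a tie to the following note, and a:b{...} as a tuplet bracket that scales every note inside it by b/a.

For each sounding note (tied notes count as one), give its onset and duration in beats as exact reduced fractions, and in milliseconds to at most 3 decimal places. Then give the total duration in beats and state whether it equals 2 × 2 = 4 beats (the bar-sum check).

1) 0.0ms=0b +419.58ms=1b
2) 419.58ms=1b +1048.951ms=5/2b
3) 1468.531ms=7/2b +209.79ms=1/2b
Σ=4b of 4 (143bpm 2/4) — PASS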